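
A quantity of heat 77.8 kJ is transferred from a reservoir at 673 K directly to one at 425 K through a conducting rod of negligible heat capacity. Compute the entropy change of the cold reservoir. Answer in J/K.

The cold reservoir gains heat Q, so ΔS_cold = +Q/T_C = 77800/425 = 183 J/K.

ΔS_cold = 183 J/K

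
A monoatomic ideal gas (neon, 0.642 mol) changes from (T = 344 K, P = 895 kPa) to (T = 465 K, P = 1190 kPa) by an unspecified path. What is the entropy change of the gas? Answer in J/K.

ΔS = 2.5 J/K

ΔS = nC_p ln(T₂/T₁) − nR ln(P₂/P₁), with C_p = 5R/2 = 20.79 J mol⁻¹ K⁻¹ for a monoatomic ideal gas.
ΔS = 0.642 × [20.79 × ln(465/344) − 8.314 × ln(1190/895)] = 2.5 J/K.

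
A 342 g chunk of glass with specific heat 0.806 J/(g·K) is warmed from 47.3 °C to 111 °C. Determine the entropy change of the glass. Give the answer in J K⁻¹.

In kelvin: T₁ = 320.45 K, T₂ = 384.15 K. ΔS = ∫dQ_rev/T = m c ln(T₂/T₁) = 342 × 0.806 × ln(384.15/320.45) = 50 J/K.

ΔS = 50 J/K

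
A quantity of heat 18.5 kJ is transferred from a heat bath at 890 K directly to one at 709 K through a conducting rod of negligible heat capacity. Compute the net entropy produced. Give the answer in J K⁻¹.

ΔS_hot = −Q/T_H = −18500/890 = -20.787 J/K and ΔS_cold = +Q/T_C = 18500/709 = 26.093 J/K.
ΔS_total = -20.787 + 26.093 = 5.31 J/K, positive as the second law requires.

ΔS_total = 5.31 J/K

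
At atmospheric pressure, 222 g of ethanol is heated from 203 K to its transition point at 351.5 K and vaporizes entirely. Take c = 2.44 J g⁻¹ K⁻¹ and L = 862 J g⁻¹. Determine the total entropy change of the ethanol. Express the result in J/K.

Warming step: ΔS₁ = m c ln(T_tr/T_i) = 222 × 2.44 × ln(351.5/203) = 297.4 J/K.
Phase change: ΔS₂ = +mL/T_tr = 222 × 862 / 351.5 = 544.4 J/K.
ΔS_total = (297.4) + (544.4) = 842 J/K.

ΔS = 842 J/K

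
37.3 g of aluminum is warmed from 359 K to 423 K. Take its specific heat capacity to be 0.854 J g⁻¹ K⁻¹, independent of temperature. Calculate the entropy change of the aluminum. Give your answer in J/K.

ΔS = 5.23 J/K

ΔS = ∫dQ_rev/T = m c ln(T₂/T₁) = 37.3 × 0.854 × ln(423/359) = 5.23 J/K.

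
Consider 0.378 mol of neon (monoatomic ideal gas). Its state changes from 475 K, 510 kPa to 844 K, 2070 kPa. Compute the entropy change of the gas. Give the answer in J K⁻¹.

ΔS = nC_p ln(T₂/T₁) − nR ln(P₂/P₁), with C_p = 5R/2 = 20.79 J mol⁻¹ K⁻¹ for a monoatomic ideal gas.
ΔS = 0.378 × [20.79 × ln(844/475) − 8.314 × ln(2070/510)] = 0.114 J/K.

ΔS = 0.114 J/K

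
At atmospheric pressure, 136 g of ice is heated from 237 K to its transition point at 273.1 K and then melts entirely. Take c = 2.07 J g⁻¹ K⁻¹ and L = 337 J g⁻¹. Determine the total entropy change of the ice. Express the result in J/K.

Warming step: ΔS₁ = m c ln(T_tr/T_i) = 136 × 2.07 × ln(273.1/237) = 39.91 J/K.
Phase change: ΔS₂ = +mL/T_tr = 136 × 337 / 273.1 = 167.8 J/K.
ΔS_total = (39.91) + (167.8) = 208 J/K.

ΔS = 208 J/K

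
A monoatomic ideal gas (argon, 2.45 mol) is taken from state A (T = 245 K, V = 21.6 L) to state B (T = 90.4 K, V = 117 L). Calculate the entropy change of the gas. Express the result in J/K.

Entropy is a state function: ΔS = nC_V ln(T₂/T₁) + nR ln(V₂/V₁), with C_V = 3R/2 = 12.47 J mol⁻¹ K⁻¹ for a monoatomic ideal gas.
ΔS = 2.45 × [12.47 × ln(90.4/245) + 8.314 × ln(117/21.6)] = 3.95 J/K.

ΔS = 3.95 J/K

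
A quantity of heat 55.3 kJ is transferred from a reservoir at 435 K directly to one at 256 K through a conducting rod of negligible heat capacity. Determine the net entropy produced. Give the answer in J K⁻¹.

ΔS_total = 88.9 J/K

ΔS_hot = −Q/T_H = −55300/435 = -127.1 J/K and ΔS_cold = +Q/T_C = 55300/256 = 216 J/K.
ΔS_total = -127.1 + 216 = 88.9 J/K, positive as the second law requires.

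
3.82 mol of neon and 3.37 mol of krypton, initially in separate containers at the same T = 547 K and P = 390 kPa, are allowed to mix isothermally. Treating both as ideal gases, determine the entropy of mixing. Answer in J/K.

ΔS_mix = 41.3 J/K

Mole fractions: x_A = 3.82/7.19 = 0.531, x_B = 0.469.
ΔS_mix = −R(n_A ln x_A + n_B ln x_B) = −8.314 × (3.82 ln 0.531 + 3.37 ln 0.469) = 41.3 J/K.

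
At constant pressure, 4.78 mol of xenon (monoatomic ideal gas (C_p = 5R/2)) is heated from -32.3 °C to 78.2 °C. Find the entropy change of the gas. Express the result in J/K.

In kelvin: T₁ = 240.85 K, T₂ = 351.35 K. At constant pressure, ΔS = nC_p ln(T₂/T₁) with C_p = 5R/2 = 20.79 J mol⁻¹ K⁻¹.
ΔS = 4.78 × 20.79 × ln(351.35/240.85) = 37.5 J/K.

ΔS = 37.5 J/K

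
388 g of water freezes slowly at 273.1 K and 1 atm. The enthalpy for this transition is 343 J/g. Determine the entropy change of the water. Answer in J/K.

Heat released by the substance: Q = −mL = −388 × 343 = −133084 J.
At constant T, ΔS = Q_rev/T = −133084 / 273.1 = -487 J/K.

ΔS = -487 J/K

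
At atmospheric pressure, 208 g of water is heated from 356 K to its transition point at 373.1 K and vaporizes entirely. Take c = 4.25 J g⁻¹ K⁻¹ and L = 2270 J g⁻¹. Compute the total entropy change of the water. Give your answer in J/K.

ΔS = 1310 J/K

Warming step: ΔS₁ = m c ln(T_tr/T_i) = 208 × 4.25 × ln(373.1/356) = 41.47 J/K.
Phase change: ΔS₂ = +mL/T_tr = 208 × 2270 / 373.1 = 1266 J/K.
ΔS_total = (41.47) + (1266) = 1310 J/K.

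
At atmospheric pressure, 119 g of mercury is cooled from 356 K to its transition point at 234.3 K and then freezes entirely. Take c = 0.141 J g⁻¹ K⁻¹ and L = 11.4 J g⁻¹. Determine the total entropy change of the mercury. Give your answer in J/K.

ΔS = -12.8 J/K

Cooling step: ΔS₁ = m c ln(T_tr/T_i) = 119 × 0.141 × ln(234.3/356) = -7.019 J/K.
Phase change: ΔS₂ = −mL/T_tr = −119 × 11.4 / 234.3 = -5.79 J/K.
ΔS_total = (-7.019) + (-5.79) = -12.8 J/K.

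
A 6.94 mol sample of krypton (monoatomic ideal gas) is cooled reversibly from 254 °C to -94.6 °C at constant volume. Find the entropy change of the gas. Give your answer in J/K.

In kelvin: T₁ = 527.15 K, T₂ = 178.55 K. At constant volume, ΔS = nC_V ln(T₂/T₁) with C_V = 3R/2 = 12.47 J mol⁻¹ K⁻¹.
ΔS = 6.94 × 12.47 × ln(178.55/527.15) = -93.7 J/K.

ΔS = -93.7 J/K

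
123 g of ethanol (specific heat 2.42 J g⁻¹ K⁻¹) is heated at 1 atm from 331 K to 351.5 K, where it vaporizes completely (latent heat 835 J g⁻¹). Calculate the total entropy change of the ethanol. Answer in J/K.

ΔS = 310 J/K

Warming step: ΔS₁ = m c ln(T_tr/T_i) = 123 × 2.42 × ln(351.5/331) = 17.89 J/K.
Phase change: ΔS₂ = +mL/T_tr = 123 × 835 / 351.5 = 292.2 J/K.
ΔS_total = (17.89) + (292.2) = 310 J/K.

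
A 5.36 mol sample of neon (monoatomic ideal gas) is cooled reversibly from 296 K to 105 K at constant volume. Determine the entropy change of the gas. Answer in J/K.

At constant volume, ΔS = nC_V ln(T₂/T₁) with C_V = 3R/2 = 12.47 J mol⁻¹ K⁻¹.
ΔS = 5.36 × 12.47 × ln(105/296) = -69.3 J/K.

ΔS = -69.3 J/K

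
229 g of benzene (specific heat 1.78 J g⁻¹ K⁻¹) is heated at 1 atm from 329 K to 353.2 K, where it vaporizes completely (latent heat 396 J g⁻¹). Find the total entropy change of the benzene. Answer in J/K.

Warming step: ΔS₁ = m c ln(T_tr/T_i) = 229 × 1.78 × ln(353.2/329) = 28.93 J/K.
Phase change: ΔS₂ = +mL/T_tr = 229 × 396 / 353.2 = 256.7 J/K.
ΔS_total = (28.93) + (256.7) = 286 J/K.

ΔS = 286 J/K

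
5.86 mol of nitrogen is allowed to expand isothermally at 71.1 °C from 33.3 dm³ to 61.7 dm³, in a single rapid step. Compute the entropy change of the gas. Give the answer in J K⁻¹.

ΔS_gas = 30 J/K

Entropy is a state function, so ΔS_gas depends only on the end states.
For an isothermal ideal gas ΔS_gas = nR ln(V₂/V₁) = 5.86 × 8.314 × ln(61.7/33.3) = 30 J/K.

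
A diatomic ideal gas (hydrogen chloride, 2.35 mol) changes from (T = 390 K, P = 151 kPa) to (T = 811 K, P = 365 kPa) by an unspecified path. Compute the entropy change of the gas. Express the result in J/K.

ΔS = 32.8 J/K

ΔS = nC_p ln(T₂/T₁) − nR ln(P₂/P₁), with C_p = 7R/2 = 29.1 J mol⁻¹ K⁻¹ for a diatomic ideal gas.
ΔS = 2.35 × [29.1 × ln(811/390) − 8.314 × ln(365/151)] = 32.8 J/K.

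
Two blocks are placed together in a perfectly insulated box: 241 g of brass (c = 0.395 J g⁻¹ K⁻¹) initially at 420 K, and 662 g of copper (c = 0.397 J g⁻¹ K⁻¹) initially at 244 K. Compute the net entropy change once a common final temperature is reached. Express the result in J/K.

Energy balance: T_f = (m₁c₁T₁ + m₂c₂T₂)/(m₁c₁ + m₂c₂) = 290.8 K.
ΔS₁ = m₁c₁ ln(T_f/T₁) = 95.195 × ln(290.8/420) = -35 J/K.
ΔS₂ = m₂c₂ ln(T_f/T₂) = 262.814 × ln(290.8/244) = 46.11 J/K.
ΔS_total = -35 + 46.11 = 11.1 J/K.

ΔS_total = 11.1 J/K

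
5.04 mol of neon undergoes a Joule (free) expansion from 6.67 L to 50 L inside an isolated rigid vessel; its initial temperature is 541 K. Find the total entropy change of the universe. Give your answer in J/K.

ΔS_universe = 84.4 J/K

For an ideal gas in free expansion Q = 0 and W = 0, so T is unchanged.
Entropy is a state function; using a reversible isothermal path, ΔS_gas = nR ln(V₂/V₁) = 5.04 × 8.314 × ln(50/6.67) = 84.4 J/K.
The insulated surroundings exchange no heat, so ΔS_surr = 0 and ΔS_universe = ΔS_gas.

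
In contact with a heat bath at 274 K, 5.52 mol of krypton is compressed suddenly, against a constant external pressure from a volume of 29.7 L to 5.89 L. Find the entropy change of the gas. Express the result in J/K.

Entropy is a state function, so ΔS_gas depends only on the end states.
For an isothermal ideal gas ΔS_gas = nR ln(V₂/V₁) = 5.52 × 8.314 × ln(5.89/29.7) = -74.3 J/K.

ΔS_gas = -74.3 J/K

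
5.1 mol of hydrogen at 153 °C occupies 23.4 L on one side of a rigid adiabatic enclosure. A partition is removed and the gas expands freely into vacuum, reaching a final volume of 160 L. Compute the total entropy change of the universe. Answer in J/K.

For an ideal gas in free expansion Q = 0 and W = 0, so T is unchanged.
Entropy is a state function; using a reversible isothermal path, ΔS_gas = nR ln(V₂/V₁) = 5.1 × 8.314 × ln(160/23.4) = 81.5 J/K.
The insulated surroundings exchange no heat, so ΔS_surr = 0 and ΔS_universe = ΔS_gas.

ΔS_universe = 81.5 J/K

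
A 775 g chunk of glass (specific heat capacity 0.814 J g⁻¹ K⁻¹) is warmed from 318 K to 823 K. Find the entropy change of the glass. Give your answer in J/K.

ΔS = ∫dQ_rev/T = m c ln(T₂/T₁) = 775 × 0.814 × ln(823/318) = 600 J/K.

ΔS = 600 J/K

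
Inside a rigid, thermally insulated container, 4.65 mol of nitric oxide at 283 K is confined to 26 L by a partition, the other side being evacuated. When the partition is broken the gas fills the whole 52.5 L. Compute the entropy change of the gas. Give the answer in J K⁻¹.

For an ideal gas in free expansion Q = 0 and W = 0, so T is unchanged.
Entropy is a state function; using a reversible isothermal path, ΔS_gas = nR ln(V₂/V₁) = 4.65 × 8.314 × ln(52.5/26) = 27.2 J/K.

ΔS_gas = 27.2 J/K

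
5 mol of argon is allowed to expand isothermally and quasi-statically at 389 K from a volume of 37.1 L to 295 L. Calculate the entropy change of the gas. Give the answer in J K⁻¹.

ΔS_gas = 86.2 J/K

For an isothermal ideal gas ΔS_gas = nR ln(V₂/V₁) = 5 × 8.314 × ln(295/37.1) = 86.2 J/K.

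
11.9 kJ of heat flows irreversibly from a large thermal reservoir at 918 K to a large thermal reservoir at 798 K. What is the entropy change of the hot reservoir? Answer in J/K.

The hot reservoir loses heat Q, so ΔS_hot = −Q/T_H = −11900/918 = -13 J/K.

ΔS_hot = -13 J/K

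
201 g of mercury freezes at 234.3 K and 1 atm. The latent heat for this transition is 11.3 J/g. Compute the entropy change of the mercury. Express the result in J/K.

Heat released by the substance: Q = −mL = −201 × 11.3 = −2271.3 J.
At constant T, ΔS = Q_rev/T = −2271.3 / 234.3 = -9.69 J/K.

ΔS = -9.69 J/K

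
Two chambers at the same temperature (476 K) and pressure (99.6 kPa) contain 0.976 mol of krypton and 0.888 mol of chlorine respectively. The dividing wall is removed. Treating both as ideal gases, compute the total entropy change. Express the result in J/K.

Mole fractions: x_A = 0.976/1.86 = 0.524, x_B = 0.476.
ΔS_mix = −R(n_A ln x_A + n_B ln x_B) = −8.314 × (0.976 ln 0.524 + 0.888 ln 0.476) = 10.7 J/K.

ΔS_mix = 10.7 J/K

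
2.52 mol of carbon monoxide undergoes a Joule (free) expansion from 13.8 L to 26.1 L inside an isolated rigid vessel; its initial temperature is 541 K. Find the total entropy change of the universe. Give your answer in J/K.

No heat is exchanged and no work is done, so the ideal-gas temperature stays constant.
Entropy is a state function; using a reversible isothermal path, ΔS_gas = nR ln(V₂/V₁) = 2.52 × 8.314 × ln(26.1/13.8) = 13.4 J/K.
The insulated surroundings exchange no heat, so ΔS_surr = 0 and ΔS_universe = ΔS_gas.

ΔS_universe = 13.4 J/K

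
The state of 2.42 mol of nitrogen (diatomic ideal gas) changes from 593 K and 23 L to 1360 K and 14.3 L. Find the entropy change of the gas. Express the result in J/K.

Entropy is a state function: ΔS = nC_V ln(T₂/T₁) + nR ln(V₂/V₁), with C_V = 5R/2 = 20.79 J mol⁻¹ K⁻¹ for a diatomic ideal gas.
ΔS = 2.42 × [20.79 × ln(1360/593) + 8.314 × ln(14.3/23)] = 32.2 J/K.

ΔS = 32.2 J/K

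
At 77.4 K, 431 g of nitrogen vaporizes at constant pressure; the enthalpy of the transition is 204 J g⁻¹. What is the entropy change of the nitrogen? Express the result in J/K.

ΔS = 1140 J/K

Heat absorbed by the substance: Q = mL = 431 × 204 = 87924 J.
At constant T, ΔS = Q_rev/T = 87924 / 77.4 = 1140 J/K.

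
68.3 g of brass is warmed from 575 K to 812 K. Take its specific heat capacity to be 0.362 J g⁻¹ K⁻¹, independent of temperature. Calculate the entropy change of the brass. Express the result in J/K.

ΔS = ∫dQ_rev/T = m c ln(T₂/T₁) = 68.3 × 0.362 × ln(812/575) = 8.53 J/K.

ΔS = 8.53 J/K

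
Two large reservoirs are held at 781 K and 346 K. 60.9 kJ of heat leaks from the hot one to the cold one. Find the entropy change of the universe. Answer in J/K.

ΔS_total = 98 J/K

ΔS_hot = −Q/T_H = −60900/781 = -77.98 J/K and ΔS_cold = +Q/T_C = 60900/346 = 176 J/K.
ΔS_total = -77.98 + 176 = 98 J/K, positive as the second law requires.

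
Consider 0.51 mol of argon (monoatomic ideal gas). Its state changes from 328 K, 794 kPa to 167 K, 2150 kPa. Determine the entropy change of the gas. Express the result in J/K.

ΔS = -11.4 J/K

ΔS = nC_p ln(T₂/T₁) − nR ln(P₂/P₁), with C_p = 5R/2 = 20.79 J mol⁻¹ K⁻¹ for a monoatomic ideal gas.
ΔS = 0.51 × [20.79 × ln(167/328) − 8.314 × ln(2150/794)] = -11.4 J/K.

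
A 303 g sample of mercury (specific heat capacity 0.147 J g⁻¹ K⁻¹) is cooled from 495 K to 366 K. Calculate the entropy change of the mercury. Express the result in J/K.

ΔS = -13.4 J/K

ΔS = ∫dQ_rev/T = m c ln(T₂/T₁) = 303 × 0.147 × ln(366/495) = -13.4 J/K.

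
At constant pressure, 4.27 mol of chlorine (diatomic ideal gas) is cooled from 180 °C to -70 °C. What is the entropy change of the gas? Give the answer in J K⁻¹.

ΔS = -99.7 J/K

In kelvin: T₁ = 453.15 K, T₂ = 203.15 K. At constant pressure, ΔS = nC_p ln(T₂/T₁) with C_p = 7R/2 = 29.1 J mol⁻¹ K⁻¹.
ΔS = 4.27 × 29.1 × ln(203.15/453.15) = -99.7 J/K.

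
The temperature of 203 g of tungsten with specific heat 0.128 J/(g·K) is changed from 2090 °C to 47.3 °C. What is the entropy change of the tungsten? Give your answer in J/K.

In kelvin: T₁ = 2363.15 K, T₂ = 320.45 K. ΔS = ∫dQ_rev/T = m c ln(T₂/T₁) = 203 × 0.128 × ln(320.45/2363.15) = -51.9 J/K.

ΔS = -51.9 J/K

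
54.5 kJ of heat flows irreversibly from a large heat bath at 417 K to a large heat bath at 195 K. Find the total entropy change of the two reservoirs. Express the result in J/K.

ΔS_hot = −Q/T_H = −54500/417 = -130.7 J/K and ΔS_cold = +Q/T_C = 54500/195 = 279.5 J/K.
ΔS_total = -130.7 + 279.5 = 149 J/K, positive as the second law requires.

ΔS_total = 149 J/K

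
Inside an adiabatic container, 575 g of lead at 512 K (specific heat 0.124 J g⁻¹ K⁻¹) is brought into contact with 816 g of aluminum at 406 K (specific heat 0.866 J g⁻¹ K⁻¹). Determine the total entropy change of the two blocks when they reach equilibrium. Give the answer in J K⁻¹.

Energy balance: T_f = (m₁c₁T₁ + m₂c₂T₂)/(m₁c₁ + m₂c₂) = 415.71 K.
ΔS₁ = m₁c₁ ln(T_f/T₁) = 71.3 × ln(415.71/512) = -14.85 J/K.
ΔS₂ = m₂c₂ ln(T_f/T₂) = 706.656 × ln(415.71/406) = 16.71 J/K.
ΔS_total = -14.85 + 16.71 = 1.86 J/K.

ΔS_total = 1.86 J/K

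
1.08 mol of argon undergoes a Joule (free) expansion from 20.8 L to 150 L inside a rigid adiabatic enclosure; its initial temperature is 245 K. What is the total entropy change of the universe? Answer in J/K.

For an ideal gas in free expansion Q = 0 and W = 0, so T is unchanged.
Entropy is a state function; using a reversible isothermal path, ΔS_gas = nR ln(V₂/V₁) = 1.08 × 8.314 × ln(150/20.8) = 17.7 J/K.
The insulated surroundings exchange no heat, so ΔS_surr = 0 and ΔS_universe = ΔS_gas.

ΔS_universe = 17.7 J/K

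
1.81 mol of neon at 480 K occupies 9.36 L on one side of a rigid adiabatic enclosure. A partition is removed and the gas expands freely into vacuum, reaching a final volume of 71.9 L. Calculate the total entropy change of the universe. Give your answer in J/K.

ΔS_universe = 30.7 J/K

For an ideal gas in free expansion Q = 0 and W = 0, so T is unchanged.
Entropy is a state function; using a reversible isothermal path, ΔS_gas = nR ln(V₂/V₁) = 1.81 × 8.314 × ln(71.9/9.36) = 30.7 J/K.
The insulated surroundings exchange no heat, so ΔS_surr = 0 and ΔS_universe = ΔS_gas.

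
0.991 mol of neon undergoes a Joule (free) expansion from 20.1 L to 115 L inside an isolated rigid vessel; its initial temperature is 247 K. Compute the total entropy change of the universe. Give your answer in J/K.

ΔS_universe = 14.4 J/K

No heat is exchanged and no work is done, so the ideal-gas temperature stays constant.
Entropy is a state function; using a reversible isothermal path, ΔS_gas = nR ln(V₂/V₁) = 0.991 × 8.314 × ln(115/20.1) = 14.4 J/K.
The insulated surroundings exchange no heat, so ΔS_surr = 0 and ΔS_universe = ΔS_gas.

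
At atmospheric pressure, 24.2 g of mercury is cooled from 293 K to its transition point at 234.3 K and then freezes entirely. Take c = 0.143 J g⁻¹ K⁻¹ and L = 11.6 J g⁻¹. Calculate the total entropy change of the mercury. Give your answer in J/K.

Cooling step: ΔS₁ = m c ln(T_tr/T_i) = 24.2 × 0.143 × ln(234.3/293) = -0.7737 J/K.
Phase change: ΔS₂ = −mL/T_tr = −24.2 × 11.6 / 234.3 = -1.198 J/K.
ΔS_total = (-0.7737) + (-1.198) = -1.97 J/K.

ΔS = -1.97 J/K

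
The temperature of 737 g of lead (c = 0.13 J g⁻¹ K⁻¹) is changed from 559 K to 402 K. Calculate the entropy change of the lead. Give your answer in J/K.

ΔS = -31.6 J/K

ΔS = ∫dQ_rev/T = m c ln(T₂/T₁) = 737 × 0.13 × ln(402/559) = -31.6 J/K.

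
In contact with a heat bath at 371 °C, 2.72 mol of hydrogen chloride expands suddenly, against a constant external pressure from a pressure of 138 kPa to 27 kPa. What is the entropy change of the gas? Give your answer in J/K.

ΔS_gas = 36.9 J/K

Entropy is a state function, so ΔS_gas depends only on the end states.
For an isothermal ideal gas ΔS_gas = nR ln(P₁/P₂) = 2.72 × 8.314 × ln(138/27) = 36.9 J/K.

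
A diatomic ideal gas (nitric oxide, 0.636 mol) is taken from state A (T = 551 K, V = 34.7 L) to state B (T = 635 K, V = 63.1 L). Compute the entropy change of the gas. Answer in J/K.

Entropy is a state function: ΔS = nC_V ln(T₂/T₁) + nR ln(V₂/V₁), with C_V = 5R/2 = 20.79 J mol⁻¹ K⁻¹ for a diatomic ideal gas.
ΔS = 0.636 × [20.79 × ln(635/551) + 8.314 × ln(63.1/34.7)] = 5.04 J/K.

ΔS = 5.04 J/K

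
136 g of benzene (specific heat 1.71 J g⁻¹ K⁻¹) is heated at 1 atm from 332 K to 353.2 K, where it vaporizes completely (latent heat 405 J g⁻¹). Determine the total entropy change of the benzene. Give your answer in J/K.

Warming step: ΔS₁ = m c ln(T_tr/T_i) = 136 × 1.71 × ln(353.2/332) = 14.4 J/K.
Phase change: ΔS₂ = +mL/T_tr = 136 × 405 / 353.2 = 155.9 J/K.
ΔS_total = (14.4) + (155.9) = 170 J/K.

ΔS = 170 J/K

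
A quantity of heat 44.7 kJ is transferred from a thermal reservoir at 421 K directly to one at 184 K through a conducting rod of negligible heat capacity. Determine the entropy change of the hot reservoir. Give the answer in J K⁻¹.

ΔS_hot = -106 J/K

The hot reservoir loses heat Q, so ΔS_hot = −Q/T_H = −44700/421 = -106 J/K.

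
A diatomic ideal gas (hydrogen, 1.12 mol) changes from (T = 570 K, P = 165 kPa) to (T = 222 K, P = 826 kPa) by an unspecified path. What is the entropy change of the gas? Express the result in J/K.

ΔS = nC_p ln(T₂/T₁) − nR ln(P₂/P₁), with C_p = 7R/2 = 29.1 J mol⁻¹ K⁻¹ for a diatomic ideal gas.
ΔS = 1.12 × [29.1 × ln(222/570) − 8.314 × ln(826/165)] = -45.7 J/K.

ΔS = -45.7 J/K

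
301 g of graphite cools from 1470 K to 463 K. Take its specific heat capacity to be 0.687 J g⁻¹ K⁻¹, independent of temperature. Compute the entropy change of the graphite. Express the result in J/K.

ΔS = -239 J/K

ΔS = ∫dQ_rev/T = m c ln(T₂/T₁) = 301 × 0.687 × ln(463/1470) = -239 J/K.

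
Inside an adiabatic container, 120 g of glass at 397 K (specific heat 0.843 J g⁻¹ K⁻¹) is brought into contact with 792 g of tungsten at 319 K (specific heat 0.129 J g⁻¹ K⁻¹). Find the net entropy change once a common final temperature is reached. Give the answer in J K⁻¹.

ΔS_total = 1.21 J/K

Energy balance: T_f = (m₁c₁T₁ + m₂c₂T₂)/(m₁c₁ + m₂c₂) = 357.81 K.
ΔS₁ = m₁c₁ ln(T_f/T₁) = 101.16 × ln(357.81/397) = -10.515 J/K.
ΔS₂ = m₂c₂ ln(T_f/T₂) = 102.168 × ln(357.81/319) = 11.729 J/K.
ΔS_total = -10.515 + 11.729 = 1.21 J/K.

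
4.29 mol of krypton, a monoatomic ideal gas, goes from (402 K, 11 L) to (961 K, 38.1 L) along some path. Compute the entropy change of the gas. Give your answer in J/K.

Entropy is a state function: ΔS = nC_V ln(T₂/T₁) + nR ln(V₂/V₁), with C_V = 3R/2 = 12.47 J mol⁻¹ K⁻¹ for a monoatomic ideal gas.
ΔS = 4.29 × [12.47 × ln(961/402) + 8.314 × ln(38.1/11)] = 90.9 J/K.

ΔS = 90.9 J/K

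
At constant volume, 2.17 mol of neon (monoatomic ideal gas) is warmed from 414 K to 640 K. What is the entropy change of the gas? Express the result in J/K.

At constant volume, ΔS = nC_V ln(T₂/T₁) with C_V = 3R/2 = 12.47 J mol⁻¹ K⁻¹.
ΔS = 2.17 × 12.47 × ln(640/414) = 11.8 J/K.

ΔS = 11.8 J/K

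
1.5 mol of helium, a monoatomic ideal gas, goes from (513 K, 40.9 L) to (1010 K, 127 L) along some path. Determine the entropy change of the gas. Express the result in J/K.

Entropy is a state function: ΔS = nC_V ln(T₂/T₁) + nR ln(V₂/V₁), with C_V = 3R/2 = 12.47 J mol⁻¹ K⁻¹ for a monoatomic ideal gas.
ΔS = 1.5 × [12.47 × ln(1010/513) + 8.314 × ln(127/40.9)] = 26.8 J/K.

ΔS = 26.8 J/K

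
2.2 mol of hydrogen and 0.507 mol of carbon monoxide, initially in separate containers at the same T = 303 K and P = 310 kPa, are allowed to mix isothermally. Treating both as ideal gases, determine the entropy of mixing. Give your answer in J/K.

ΔS_mix = 10.9 J/K

Mole fractions: x_A = 2.2/2.71 = 0.813, x_B = 0.187.
ΔS_mix = −R(n_A ln x_A + n_B ln x_B) = −8.314 × (2.2 ln 0.813 + 0.507 ln 0.187) = 10.9 J/K.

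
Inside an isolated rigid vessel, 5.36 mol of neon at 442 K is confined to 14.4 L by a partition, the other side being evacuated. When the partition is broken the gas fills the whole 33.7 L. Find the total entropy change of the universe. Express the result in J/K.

For an ideal gas in free expansion Q = 0 and W = 0, so T is unchanged.
Entropy is a state function; using a reversible isothermal path, ΔS_gas = nR ln(V₂/V₁) = 5.36 × 8.314 × ln(33.7/14.4) = 37.9 J/K.
The insulated surroundings exchange no heat, so ΔS_surr = 0 and ΔS_universe = ΔS_gas.

ΔS_universe = 37.9 J/K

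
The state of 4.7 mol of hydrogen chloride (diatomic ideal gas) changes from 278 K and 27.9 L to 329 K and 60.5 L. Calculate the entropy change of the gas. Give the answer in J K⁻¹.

Entropy is a state function: ΔS = nC_V ln(T₂/T₁) + nR ln(V₂/V₁), with C_V = 5R/2 = 20.79 J mol⁻¹ K⁻¹ for a diatomic ideal gas.
ΔS = 4.7 × [20.79 × ln(329/278) + 8.314 × ln(60.5/27.9)] = 46.7 J/K.

ΔS = 46.7 J/K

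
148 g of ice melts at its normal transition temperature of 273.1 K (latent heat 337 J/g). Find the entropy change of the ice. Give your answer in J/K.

ΔS = 183 J/K

Heat absorbed by the substance: Q = mL = 148 × 337 = 49876 J.
At constant T, ΔS = Q_rev/T = 49876 / 273.1 = 183 J/K.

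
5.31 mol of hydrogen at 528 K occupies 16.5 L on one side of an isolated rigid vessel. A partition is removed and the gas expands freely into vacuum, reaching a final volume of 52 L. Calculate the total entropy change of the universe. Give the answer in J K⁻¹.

ΔS_universe = 50.7 J/K

For an ideal gas in free expansion Q = 0 and W = 0, so T is unchanged.
Entropy is a state function; using a reversible isothermal path, ΔS_gas = nR ln(V₂/V₁) = 5.31 × 8.314 × ln(52/16.5) = 50.7 J/K.
The insulated surroundings exchange no heat, so ΔS_surr = 0 and ΔS_universe = ΔS_gas.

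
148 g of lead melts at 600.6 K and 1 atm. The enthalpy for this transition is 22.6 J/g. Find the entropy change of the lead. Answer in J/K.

Heat absorbed by the substance: Q = mL = 148 × 22.6 = 3344.8 J.
At constant T, ΔS = Q_rev/T = 3344.8 / 600.6 = 5.57 J/K.

ΔS = 5.57 J/K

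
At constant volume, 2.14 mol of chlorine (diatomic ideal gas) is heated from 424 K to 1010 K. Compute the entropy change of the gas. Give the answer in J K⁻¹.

ΔS = 38.6 J/K

At constant volume, ΔS = nC_V ln(T₂/T₁) with C_V = 5R/2 = 20.79 J mol⁻¹ K⁻¹.
ΔS = 2.14 × 20.79 × ln(1010/424) = 38.6 J/K.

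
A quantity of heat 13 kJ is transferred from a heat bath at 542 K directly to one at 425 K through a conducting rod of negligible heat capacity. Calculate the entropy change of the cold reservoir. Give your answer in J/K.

The cold reservoir gains heat Q, so ΔS_cold = +Q/T_C = 13000/425 = 30.6 J/K.

ΔS_cold = 30.6 J/K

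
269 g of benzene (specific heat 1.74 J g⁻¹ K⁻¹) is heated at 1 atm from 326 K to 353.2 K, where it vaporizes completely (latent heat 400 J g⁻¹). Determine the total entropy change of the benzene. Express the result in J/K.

Warming step: ΔS₁ = m c ln(T_tr/T_i) = 269 × 1.74 × ln(353.2/326) = 37.51 J/K.
Phase change: ΔS₂ = +mL/T_tr = 269 × 400 / 353.2 = 304.6 J/K.
ΔS_total = (37.51) + (304.6) = 342 J/K.

ΔS = 342 J/K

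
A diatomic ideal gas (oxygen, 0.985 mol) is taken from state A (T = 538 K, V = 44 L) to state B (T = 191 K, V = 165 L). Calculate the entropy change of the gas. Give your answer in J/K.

Entropy is a state function: ΔS = nC_V ln(T₂/T₁) + nR ln(V₂/V₁), with C_V = 5R/2 = 20.79 J mol⁻¹ K⁻¹ for a diatomic ideal gas.
ΔS = 0.985 × [20.79 × ln(191/538) + 8.314 × ln(165/44)] = -10.4 J/K.

ΔS = -10.4 J/K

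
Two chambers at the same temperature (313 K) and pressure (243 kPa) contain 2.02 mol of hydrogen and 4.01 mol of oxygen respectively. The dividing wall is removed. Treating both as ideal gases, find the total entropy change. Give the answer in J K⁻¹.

ΔS_mix = 32 J/K

Mole fractions: x_A = 2.02/6.03 = 0.335, x_B = 0.665.
ΔS_mix = −R(n_A ln x_A + n_B ln x_B) = −8.314 × (2.02 ln 0.335 + 4.01 ln 0.665) = 32 J/K.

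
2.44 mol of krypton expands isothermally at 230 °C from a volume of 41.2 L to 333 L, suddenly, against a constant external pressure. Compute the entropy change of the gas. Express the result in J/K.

Entropy is a state function, so ΔS_gas depends only on the end states.
For an isothermal ideal gas ΔS_gas = nR ln(V₂/V₁) = 2.44 × 8.314 × ln(333/41.2) = 42.4 J/K.

ΔS_gas = 42.4 J/K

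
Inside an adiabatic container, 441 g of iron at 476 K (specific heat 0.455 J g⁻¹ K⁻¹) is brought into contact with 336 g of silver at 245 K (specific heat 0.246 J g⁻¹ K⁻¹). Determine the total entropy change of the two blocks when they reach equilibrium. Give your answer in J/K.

Energy balance: T_f = (m₁c₁T₁ + m₂c₂T₂)/(m₁c₁ + m₂c₂) = 408.61 K.
ΔS₁ = m₁c₁ ln(T_f/T₁) = 200.655 × ln(408.61/476) = -30.633 J/K.
ΔS₂ = m₂c₂ ln(T_f/T₂) = 82.656 × ln(408.61/245) = 42.278 J/K.
ΔS_total = -30.633 + 42.278 = 11.6 J/K.

ΔS_total = 11.6 J/K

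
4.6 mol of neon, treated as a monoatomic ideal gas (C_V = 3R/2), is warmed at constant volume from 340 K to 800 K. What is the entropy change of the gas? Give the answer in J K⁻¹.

ΔS = 49.1 J/K

At constant volume, ΔS = nC_V ln(T₂/T₁) with C_V = 3R/2 = 12.47 J mol⁻¹ K⁻¹.
ΔS = 4.6 × 12.47 × ln(800/340) = 49.1 J/K.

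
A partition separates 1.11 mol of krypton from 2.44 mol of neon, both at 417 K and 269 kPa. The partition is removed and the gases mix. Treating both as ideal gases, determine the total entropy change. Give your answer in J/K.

ΔS_mix = 18.3 J/K

Mole fractions: x_A = 1.11/3.55 = 0.313, x_B = 0.687.
ΔS_mix = −R(n_A ln x_A + n_B ln x_B) = −8.314 × (1.11 ln 0.313 + 2.44 ln 0.687) = 18.3 J/K.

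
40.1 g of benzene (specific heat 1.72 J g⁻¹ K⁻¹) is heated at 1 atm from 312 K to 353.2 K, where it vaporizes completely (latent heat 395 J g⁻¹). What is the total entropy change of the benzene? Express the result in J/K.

ΔS = 53.4 J/K

Warming step: ΔS₁ = m c ln(T_tr/T_i) = 40.1 × 1.72 × ln(353.2/312) = 8.555 J/K.
Phase change: ΔS₂ = +mL/T_tr = 40.1 × 395 / 353.2 = 44.85 J/K.
ΔS_total = (8.555) + (44.85) = 53.4 J/K.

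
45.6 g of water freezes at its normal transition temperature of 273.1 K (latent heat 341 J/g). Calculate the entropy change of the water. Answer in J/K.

Heat released by the substance: Q = −mL = −45.6 × 341 = −15549.6 J.
At constant T, ΔS = Q_rev/T = −15549.6 / 273.1 = -56.9 J/K.

ΔS = -56.9 J/K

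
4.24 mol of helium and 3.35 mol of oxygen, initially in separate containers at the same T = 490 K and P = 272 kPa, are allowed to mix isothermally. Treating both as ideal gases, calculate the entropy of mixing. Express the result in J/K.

ΔS_mix = 43.3 J/K

Mole fractions: x_A = 4.24/7.59 = 0.559, x_B = 0.441.
ΔS_mix = −R(n_A ln x_A + n_B ln x_B) = −8.314 × (4.24 ln 0.559 + 3.35 ln 0.441) = 43.3 J/K.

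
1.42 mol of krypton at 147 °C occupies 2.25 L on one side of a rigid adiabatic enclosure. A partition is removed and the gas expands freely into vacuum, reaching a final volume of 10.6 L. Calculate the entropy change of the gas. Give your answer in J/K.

For an ideal gas in free expansion Q = 0 and W = 0, so T is unchanged.
Entropy is a state function; using a reversible isothermal path, ΔS_gas = nR ln(V₂/V₁) = 1.42 × 8.314 × ln(10.6/2.25) = 18.3 J/K.

ΔS_gas = 18.3 J/K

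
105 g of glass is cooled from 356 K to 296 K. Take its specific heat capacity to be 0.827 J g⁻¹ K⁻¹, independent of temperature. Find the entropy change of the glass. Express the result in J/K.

ΔS = ∫dQ_rev/T = m c ln(T₂/T₁) = 105 × 0.827 × ln(296/356) = -16 J/K.

ΔS = -16 J/K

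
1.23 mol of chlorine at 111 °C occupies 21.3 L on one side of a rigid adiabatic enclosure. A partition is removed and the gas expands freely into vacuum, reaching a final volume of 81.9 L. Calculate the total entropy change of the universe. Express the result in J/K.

ΔS_universe = 13.8 J/K

No heat is exchanged and no work is done, so the ideal-gas temperature stays constant.
Entropy is a state function; using a reversible isothermal path, ΔS_gas = nR ln(V₂/V₁) = 1.23 × 8.314 × ln(81.9/21.3) = 13.8 J/K.
The insulated surroundings exchange no heat, so ΔS_surr = 0 and ΔS_universe = ΔS_gas.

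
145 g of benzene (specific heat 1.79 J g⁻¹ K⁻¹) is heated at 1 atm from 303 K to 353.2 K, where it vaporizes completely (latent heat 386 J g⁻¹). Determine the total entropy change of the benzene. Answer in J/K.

ΔS = 198 J/K

Warming step: ΔS₁ = m c ln(T_tr/T_i) = 145 × 1.79 × ln(353.2/303) = 39.79 J/K.
Phase change: ΔS₂ = +mL/T_tr = 145 × 386 / 353.2 = 158.5 J/K.
ΔS_total = (39.79) + (158.5) = 198 J/K.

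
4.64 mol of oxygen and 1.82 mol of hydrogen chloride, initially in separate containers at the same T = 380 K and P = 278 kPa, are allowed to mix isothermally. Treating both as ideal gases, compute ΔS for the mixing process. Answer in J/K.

Mole fractions: x_A = 4.64/6.46 = 0.718, x_B = 0.282.
ΔS_mix = −R(n_A ln x_A + n_B ln x_B) = −8.314 × (4.64 ln 0.718 + 1.82 ln 0.282) = 31.9 J/K.

ΔS_mix = 31.9 J/K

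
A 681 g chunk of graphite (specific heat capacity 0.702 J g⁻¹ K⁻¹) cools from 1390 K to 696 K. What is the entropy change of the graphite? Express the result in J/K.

ΔS = -331 J/K

ΔS = ∫dQ_rev/T = m c ln(T₂/T₁) = 681 × 0.702 × ln(696/1390) = -331 J/K.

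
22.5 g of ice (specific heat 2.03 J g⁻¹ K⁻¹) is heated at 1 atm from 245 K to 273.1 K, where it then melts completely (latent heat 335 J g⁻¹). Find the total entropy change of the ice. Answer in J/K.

Warming step: ΔS₁ = m c ln(T_tr/T_i) = 22.5 × 2.03 × ln(273.1/245) = 4.959 J/K.
Phase change: ΔS₂ = +mL/T_tr = 22.5 × 335 / 273.1 = 27.6 J/K.
ΔS_total = (4.959) + (27.6) = 32.6 J/K.

ΔS = 32.6 J/K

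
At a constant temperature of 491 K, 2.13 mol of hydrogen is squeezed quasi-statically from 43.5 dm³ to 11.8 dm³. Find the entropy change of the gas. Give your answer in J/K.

ΔS_gas = -23.1 J/K

For an isothermal ideal gas ΔS_gas = nR ln(V₂/V₁) = 2.13 × 8.314 × ln(11.8/43.5) = -23.1 J/K.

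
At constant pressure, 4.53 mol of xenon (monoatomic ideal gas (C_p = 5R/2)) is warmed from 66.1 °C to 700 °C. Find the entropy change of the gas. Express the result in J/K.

ΔS = 99.2 J/K

In kelvin: T₁ = 339.25 K, T₂ = 973.15 K. At constant pressure, ΔS = nC_p ln(T₂/T₁) with C_p = 5R/2 = 20.79 J mol⁻¹ K⁻¹.
ΔS = 4.53 × 20.79 × ln(973.15/339.25) = 99.2 J/K.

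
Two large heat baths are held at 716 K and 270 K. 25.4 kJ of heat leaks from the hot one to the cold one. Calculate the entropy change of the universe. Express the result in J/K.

ΔS_hot = −Q/T_H = −25400/716 = -35.47 J/K and ΔS_cold = +Q/T_C = 25400/270 = 94.07 J/K.
ΔS_total = -35.47 + 94.07 = 58.6 J/K, positive as the second law requires.

ΔS_total = 58.6 J/K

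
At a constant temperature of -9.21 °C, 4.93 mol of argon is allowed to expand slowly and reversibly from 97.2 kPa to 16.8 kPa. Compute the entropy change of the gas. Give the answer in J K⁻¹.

For an isothermal ideal gas ΔS_gas = nR ln(P₁/P₂) = 4.93 × 8.314 × ln(97.2/16.8) = 72 J/K.

ΔS_gas = 72 J/K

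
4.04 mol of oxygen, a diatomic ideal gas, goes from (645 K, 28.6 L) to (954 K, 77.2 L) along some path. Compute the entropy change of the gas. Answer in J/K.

ΔS = 66.2 J/K

Entropy is a state function: ΔS = nC_V ln(T₂/T₁) + nR ln(V₂/V₁), with C_V = 5R/2 = 20.79 J mol⁻¹ K⁻¹ for a diatomic ideal gas.
ΔS = 4.04 × [20.79 × ln(954/645) + 8.314 × ln(77.2/28.6)] = 66.2 J/K.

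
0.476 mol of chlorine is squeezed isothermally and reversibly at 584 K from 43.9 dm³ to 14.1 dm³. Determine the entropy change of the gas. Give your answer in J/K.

For an isothermal ideal gas ΔS_gas = nR ln(V₂/V₁) = 0.476 × 8.314 × ln(14.1/43.9) = -4.49 J/K.

ΔS_gas = -4.49 J/K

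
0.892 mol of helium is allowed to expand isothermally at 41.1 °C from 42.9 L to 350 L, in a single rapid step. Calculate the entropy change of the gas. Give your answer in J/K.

ΔS_gas = 15.6 J/K

Entropy is a state function, so ΔS_gas depends only on the end states.
For an isothermal ideal gas ΔS_gas = nR ln(V₂/V₁) = 0.892 × 8.314 × ln(350/42.9) = 15.6 J/K.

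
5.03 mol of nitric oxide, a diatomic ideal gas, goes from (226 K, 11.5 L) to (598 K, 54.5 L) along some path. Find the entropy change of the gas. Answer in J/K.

ΔS = 167 J/K

Entropy is a state function: ΔS = nC_V ln(T₂/T₁) + nR ln(V₂/V₁), with C_V = 5R/2 = 20.79 J mol⁻¹ K⁻¹ for a diatomic ideal gas.
ΔS = 5.03 × [20.79 × ln(598/226) + 8.314 × ln(54.5/11.5)] = 167 J/K.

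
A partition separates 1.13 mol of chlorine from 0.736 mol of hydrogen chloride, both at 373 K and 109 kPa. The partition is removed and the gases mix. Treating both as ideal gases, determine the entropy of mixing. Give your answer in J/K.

Mole fractions: x_A = 1.13/1.87 = 0.606, x_B = 0.394.
ΔS_mix = −R(n_A ln x_A + n_B ln x_B) = −8.314 × (1.13 ln 0.606 + 0.736 ln 0.394) = 10.4 J/K.

ΔS_mix = 10.4 J/K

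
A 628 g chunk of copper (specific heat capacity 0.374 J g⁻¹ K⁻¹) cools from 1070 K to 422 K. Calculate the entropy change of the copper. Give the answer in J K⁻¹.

ΔS = -219 J/K

ΔS = ∫dQ_rev/T = m c ln(T₂/T₁) = 628 × 0.374 × ln(422/1070) = -219 J/K.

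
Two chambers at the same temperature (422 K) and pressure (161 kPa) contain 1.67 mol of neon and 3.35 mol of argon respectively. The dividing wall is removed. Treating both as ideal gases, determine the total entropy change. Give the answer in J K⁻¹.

Mole fractions: x_A = 1.67/5.02 = 0.333, x_B = 0.667.
ΔS_mix = −R(n_A ln x_A + n_B ln x_B) = −8.314 × (1.67 ln 0.333 + 3.35 ln 0.667) = 26.5 J/K.

ΔS_mix = 26.5 J/K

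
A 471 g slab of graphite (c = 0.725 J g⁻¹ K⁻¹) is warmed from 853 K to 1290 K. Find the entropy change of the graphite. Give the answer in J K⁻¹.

ΔS = 141 J/K

ΔS = ∫dQ_rev/T = m c ln(T₂/T₁) = 471 × 0.725 × ln(1290/853) = 141 J/K.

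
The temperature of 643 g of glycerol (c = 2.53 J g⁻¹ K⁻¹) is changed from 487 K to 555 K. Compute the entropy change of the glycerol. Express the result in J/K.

ΔS = 213 J/K

ΔS = ∫dQ_rev/T = m c ln(T₂/T₁) = 643 × 2.53 × ln(555/487) = 213 J/K.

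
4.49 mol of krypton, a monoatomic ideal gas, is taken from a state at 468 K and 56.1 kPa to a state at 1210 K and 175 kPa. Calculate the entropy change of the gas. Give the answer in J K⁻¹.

ΔS = nC_p ln(T₂/T₁) − nR ln(P₂/P₁), with C_p = 5R/2 = 20.79 J mol⁻¹ K⁻¹ for a monoatomic ideal gas.
ΔS = 4.49 × [20.79 × ln(1210/468) − 8.314 × ln(175/56.1)] = 46.2 J/K.

ΔS = 46.2 J/K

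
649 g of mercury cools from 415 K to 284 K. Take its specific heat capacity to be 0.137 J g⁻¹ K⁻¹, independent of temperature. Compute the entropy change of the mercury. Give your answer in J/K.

ΔS = ∫dQ_rev/T = m c ln(T₂/T₁) = 649 × 0.137 × ln(284/415) = -33.7 J/K.

ΔS = -33.7 J/K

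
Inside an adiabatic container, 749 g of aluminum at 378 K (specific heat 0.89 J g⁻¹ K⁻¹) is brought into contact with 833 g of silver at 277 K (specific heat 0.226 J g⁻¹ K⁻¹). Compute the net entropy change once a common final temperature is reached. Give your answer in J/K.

Energy balance: T_f = (m₁c₁T₁ + m₂c₂T₂)/(m₁c₁ + m₂c₂) = 355.76 K.
ΔS₁ = m₁c₁ ln(T_f/T₁) = 666.61 × ln(355.76/378) = -40.43 J/K.
ΔS₂ = m₂c₂ ln(T_f/T₂) = 188.258 × ln(355.76/277) = 47.11 J/K.
ΔS_total = -40.43 + 47.11 = 6.68 J/K.

ΔS_total = 6.68 J/K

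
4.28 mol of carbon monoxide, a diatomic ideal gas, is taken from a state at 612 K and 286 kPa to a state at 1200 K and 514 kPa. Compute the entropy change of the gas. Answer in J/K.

ΔS = 63 J/K

ΔS = nC_p ln(T₂/T₁) − nR ln(P₂/P₁), with C_p = 7R/2 = 29.1 J mol⁻¹ K⁻¹ for a diatomic ideal gas.
ΔS = 4.28 × [29.1 × ln(1200/612) − 8.314 × ln(514/286)] = 63 J/K.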